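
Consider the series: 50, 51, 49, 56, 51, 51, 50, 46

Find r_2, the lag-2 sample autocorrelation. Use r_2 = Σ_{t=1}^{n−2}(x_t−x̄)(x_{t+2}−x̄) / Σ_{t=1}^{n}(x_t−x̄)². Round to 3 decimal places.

Mean x̄ = (50 + 51 + 49 + 56 + 51 + 51 + 50 + 46)/8 = 50.5000
Deviations from mean: -0.5000, 0.5000, -1.5000, 5.5000, 0.5000, 0.5000, -0.5000, -4.5000
Numerator Σ_{t=1}^{6}(x_t−x̄)(x_{t+2}−x̄) = 3.0000
Denominator Σ(x_t−x̄)² = 54.0000
r_2 = 3.0000 / 54.0000 = 0.056

0.056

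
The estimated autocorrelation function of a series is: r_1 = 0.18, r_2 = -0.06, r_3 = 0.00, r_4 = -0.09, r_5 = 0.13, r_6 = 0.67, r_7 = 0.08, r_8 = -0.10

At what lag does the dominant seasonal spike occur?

6

The largest autocorrelation is r_6 = 0.67; the remaining lags stay at or below 0.18.
The dominant spike at lag 6 indicates a seasonal period of 6.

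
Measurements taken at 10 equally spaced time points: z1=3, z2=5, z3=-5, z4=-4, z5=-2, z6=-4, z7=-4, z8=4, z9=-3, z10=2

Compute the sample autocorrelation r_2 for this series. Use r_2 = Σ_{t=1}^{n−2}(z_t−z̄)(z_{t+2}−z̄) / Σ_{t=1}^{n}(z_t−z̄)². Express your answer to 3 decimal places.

-0.077

Mean z̄ = (3 + 5 − 5 − 4 − 2 − 4 − 4 + 4 − 3 + 2)/10 = -0.8000
Numerator Σ_{t=1}^{8}(z_t−z̄)(z_{t+2}−z̄) = -10.2800
Denominator Σ(z_t−z̄)² = 133.6000
r_2 = -10.2800 / 133.6000 = -0.077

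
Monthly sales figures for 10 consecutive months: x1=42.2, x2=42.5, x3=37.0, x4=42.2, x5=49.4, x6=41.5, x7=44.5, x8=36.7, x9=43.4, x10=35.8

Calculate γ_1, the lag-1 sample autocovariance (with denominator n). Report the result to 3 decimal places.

Mean x̄ = (42.2 + 42.5 + 37.0 + 42.2 + 49.4 + 41.5 + 44.5 + 36.7 + 43.4 + 35.8)/10 = 41.5200
Σ_{t=1}^{9}(x_t−x̄)(x_{t+1}−x̄) = -35.8744
γ_1 = -35.8744 / 10 = -3.587

-3.587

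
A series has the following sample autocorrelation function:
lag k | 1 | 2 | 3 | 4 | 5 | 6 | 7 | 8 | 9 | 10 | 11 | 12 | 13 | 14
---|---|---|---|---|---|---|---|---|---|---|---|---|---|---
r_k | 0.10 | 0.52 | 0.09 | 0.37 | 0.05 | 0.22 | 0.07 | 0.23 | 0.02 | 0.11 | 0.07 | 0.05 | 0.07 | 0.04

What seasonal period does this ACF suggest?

The largest autocorrelation is r_2 = 0.52, with weaker echoes at lags 4 (0.37), 6 (0.22) and 8 (0.23); the remaining lags stay at or below 0.11.
The dominant spike at lag 2 indicates a seasonal period of 2.

2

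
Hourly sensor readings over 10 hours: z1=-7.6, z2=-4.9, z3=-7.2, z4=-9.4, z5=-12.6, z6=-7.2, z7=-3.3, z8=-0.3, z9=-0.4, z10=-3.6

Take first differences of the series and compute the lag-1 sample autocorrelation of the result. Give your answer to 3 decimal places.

First differences Δz: 2.7, -2.3, -2.2, -3.2, 5.4, 3.9, 3.0, -0.1, -3.2
Mean of differences = 0.4444
Numerator Σ(Δz_t−Δz̄)(Δz_{t+1}−Δz̄) = 19.1925
Denominator Σ(Δz_t−Δz̄)² = 89.5022
r_1(Δz) = 19.1925 / 89.5022 = 0.214

0.214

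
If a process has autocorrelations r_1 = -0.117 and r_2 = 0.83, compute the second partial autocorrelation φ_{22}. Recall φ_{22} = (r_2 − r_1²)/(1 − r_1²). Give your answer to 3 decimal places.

0.828

φ_{22} = (r_2 − r_1²) / (1 − r_1²)
r_1² = (-0.117)² = 0.013689
Numerator = 0.83 − 0.0137 = 0.8163; denominator = 1 − 0.0137 = 0.9863
φ_{22} = 0.8163 / 0.9863 = 0.828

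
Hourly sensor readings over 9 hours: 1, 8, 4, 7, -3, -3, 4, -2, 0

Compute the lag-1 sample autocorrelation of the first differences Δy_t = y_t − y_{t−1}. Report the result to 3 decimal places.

First differences Δy: 7, -4, 3, -10, 0, 7, -6, 2
Mean of differences = -0.1250
Numerator Σ(Δy_t−Δȳ)(Δy_{t+1}−Δȳ) = -125.2656
Denominator Σ(Δy_t−Δȳ)² = 262.8750
r_1(Δy) = -125.2656 / 262.8750 = -0.477

-0.477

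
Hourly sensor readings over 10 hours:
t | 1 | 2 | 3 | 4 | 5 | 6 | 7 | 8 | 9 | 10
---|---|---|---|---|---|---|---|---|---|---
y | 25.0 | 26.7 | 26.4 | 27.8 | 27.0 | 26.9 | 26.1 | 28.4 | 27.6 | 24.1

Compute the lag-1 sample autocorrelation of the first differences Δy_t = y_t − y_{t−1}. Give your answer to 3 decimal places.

-0.111

First differences Δy: 1.7, -0.3, 1.4, -0.8, -0.1, -0.8, 2.3, -0.8, -3.5
Mean of differences = -0.1000
Numerator Σ(Δy_t−Δȳ)(Δy_{t+1}−Δȳ) = -2.6900
Denominator Σ(Δy_t−Δȳ)² = 24.3200
r_1(Δy) = -2.6900 / 24.3200 = -0.111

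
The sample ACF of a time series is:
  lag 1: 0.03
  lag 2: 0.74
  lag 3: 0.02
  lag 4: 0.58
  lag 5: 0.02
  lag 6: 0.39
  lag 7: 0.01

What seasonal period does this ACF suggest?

2

The largest autocorrelation is r_2 = 0.74, with weaker echoes at lags 4 (0.58) and 6 (0.39); the remaining lags stay at or below 0.03.
The dominant spike at lag 2 indicates a seasonal period of 2.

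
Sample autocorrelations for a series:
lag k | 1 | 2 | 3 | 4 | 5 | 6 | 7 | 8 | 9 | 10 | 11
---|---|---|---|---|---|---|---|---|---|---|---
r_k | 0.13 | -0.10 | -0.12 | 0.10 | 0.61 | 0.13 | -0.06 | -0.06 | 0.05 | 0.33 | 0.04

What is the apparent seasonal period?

5

The largest autocorrelation is r_5 = 0.61, with a weaker echo at lag 10 (0.33); the remaining lags stay at or below 0.13.
The dominant spike at lag 5 indicates a seasonal period of 5.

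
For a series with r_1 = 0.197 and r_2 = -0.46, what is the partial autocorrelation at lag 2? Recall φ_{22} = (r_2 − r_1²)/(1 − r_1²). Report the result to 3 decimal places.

-0.519

φ_{22} = (r_2 − r_1²) / (1 − r_1²)
r_1² = (0.197)² = 0.038809
Numerator = -0.46 − 0.0388 = -0.4988; denominator = 1 − 0.0388 = 0.9612
φ_{22} = -0.4988 / 0.9612 = -0.519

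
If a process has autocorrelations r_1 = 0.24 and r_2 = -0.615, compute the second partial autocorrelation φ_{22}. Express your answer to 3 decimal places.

φ_{22} = (r_2 − r_1²) / (1 − r_1²)
r_1² = (0.24)² = 0.0576
Numerator = -0.615 − 0.0576 = -0.6726; denominator = 1 − 0.0576 = 0.9424
φ_{22} = -0.6726 / 0.9424 = -0.714

-0.714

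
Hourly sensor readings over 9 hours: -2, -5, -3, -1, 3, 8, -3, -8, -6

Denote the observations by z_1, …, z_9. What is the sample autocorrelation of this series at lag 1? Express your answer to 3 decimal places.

0.405

Mean z̄ = (-2 − 5 − 3 − 1 + 3 + 8 − 3 − 8 − 6)/9 = -1.8889
Numerator Σ_{t=1}^{8}(z_t−z̄)(z_{t+1}−z̄) = 76.4321
Denominator Σ(z_t−z̄)² = 188.8889
r_1 = 76.4321 / 188.8889 = 0.405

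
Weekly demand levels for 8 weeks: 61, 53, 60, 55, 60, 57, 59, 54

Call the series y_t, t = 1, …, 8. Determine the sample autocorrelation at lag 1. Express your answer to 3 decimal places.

Mean ȳ = (61 + 53 + 60 + 55 + 60 + 57 + 59 + 54)/8 = 57.3750
Deviations from mean: 3.6250, -4.3750, 2.6250, -2.3750, 2.6250, -0.3750, 1.6250, -3.3750
Numerator Σ_{t=1}^{7}(y_t−ȳ)(y_{t+1}−ȳ) = -46.8906
Denominator Σ(y_t−ȳ)² = 65.8750
r_1 = -46.8906 / 65.8750 = -0.712

-0.712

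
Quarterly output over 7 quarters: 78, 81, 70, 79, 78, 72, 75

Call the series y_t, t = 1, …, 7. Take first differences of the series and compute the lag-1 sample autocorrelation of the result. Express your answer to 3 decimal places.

First differences Δy: 3, -11, 9, -1, -6, 3
Mean of differences = -0.5000
Numerator Σ(Δy_t−Δȳ)(Δy_{t+1}−Δȳ) = -157.7500
Denominator Σ(Δy_t−Δȳ)² = 255.5000
r_1(Δy) = -157.7500 / 255.5000 = -0.617

-0.617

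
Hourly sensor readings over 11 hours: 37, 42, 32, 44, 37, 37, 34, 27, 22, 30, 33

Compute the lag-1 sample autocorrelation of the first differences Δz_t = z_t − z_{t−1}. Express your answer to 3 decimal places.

-0.464

First differences Δz: 5, -10, 12, -7, 0, -3, -7, -5, 8, 3
Mean of differences = -0.4000
Numerator Σ(Δz_t−Δz̄)(Δz_{t+1}−Δz̄) = -218.9600
Denominator Σ(Δz_t−Δz̄)² = 472.4000
r_1(Δz) = -218.9600 / 472.4000 = -0.464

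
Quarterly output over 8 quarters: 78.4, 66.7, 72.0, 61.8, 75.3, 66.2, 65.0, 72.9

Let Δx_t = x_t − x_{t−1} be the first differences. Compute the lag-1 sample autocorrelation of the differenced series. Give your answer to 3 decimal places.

-0.635

First differences Δx: -11.7, 5.3, -10.2, 13.5, -9.1, -1.2, 7.9
Mean of differences = -0.7857
Numerator Σ(Δx_t−Δx̄)(Δx_{t+1}−Δx̄) = -377.1331
Denominator Σ(Δx_t−Δx̄)² = 593.6086
r_1(Δx) = -377.1331 / 593.6086 = -0.635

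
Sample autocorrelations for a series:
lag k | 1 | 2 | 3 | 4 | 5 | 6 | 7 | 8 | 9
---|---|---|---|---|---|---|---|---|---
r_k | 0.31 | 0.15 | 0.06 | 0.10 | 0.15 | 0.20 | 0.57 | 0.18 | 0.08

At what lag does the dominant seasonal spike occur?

7

The largest autocorrelation is r_7 = 0.57; the remaining lags stay at or below 0.31. The elevated value at lag 1 (0.31), dropping to 0.15 at lag 2, reflects decaying short-term dependence rather than seasonality.
The dominant spike at lag 7 indicates a seasonal period of 7.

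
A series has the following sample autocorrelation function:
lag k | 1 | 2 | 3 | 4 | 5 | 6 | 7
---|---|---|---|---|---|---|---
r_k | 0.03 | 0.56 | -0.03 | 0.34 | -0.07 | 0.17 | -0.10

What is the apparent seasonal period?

2

The largest autocorrelation is r_2 = 0.56, with weaker echoes at lags 4 (0.34) and 6 (0.17); the remaining lags stay at or below 0.03.
The dominant spike at lag 2 indicates a seasonal period of 2.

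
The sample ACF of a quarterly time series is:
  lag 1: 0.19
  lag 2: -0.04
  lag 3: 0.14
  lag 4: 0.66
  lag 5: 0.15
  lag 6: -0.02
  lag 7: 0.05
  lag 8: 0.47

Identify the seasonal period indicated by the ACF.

The largest autocorrelation is r_4 = 0.66, with a weaker echo at lag 8 (0.47); the remaining lags stay at or below 0.19.
The dominant spike at lag 4 indicates a seasonal period of 4.

4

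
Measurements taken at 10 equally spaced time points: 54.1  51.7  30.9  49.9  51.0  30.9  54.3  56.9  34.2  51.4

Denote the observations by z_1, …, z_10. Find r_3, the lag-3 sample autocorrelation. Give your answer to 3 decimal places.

Mean z̄ = (54.1 + 51.7 + 30.9 + 49.9 + 51.0 + 30.9 + 54.3 + 56.9 + 34.2 + 51.4)/10 = 46.5300
Σ(z_t−z̄)(z_{t+3}−z̄) = (25.5109) + (23.1099) + (244.2969) + (26.1849) + (46.3539) + (192.7179) + (37.8399) = 596.0143
Denominator Σ(z_t−z̄)² = 947.6210
r_3 = 596.0143 / 947.6210 = 0.629

0.629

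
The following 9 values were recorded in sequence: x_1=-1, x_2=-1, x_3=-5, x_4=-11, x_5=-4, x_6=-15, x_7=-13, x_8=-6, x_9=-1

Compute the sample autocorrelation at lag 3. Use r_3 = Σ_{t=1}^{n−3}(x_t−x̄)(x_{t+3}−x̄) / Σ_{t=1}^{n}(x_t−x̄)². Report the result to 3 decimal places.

-0.164

Mean x̄ = (-1 − 1 − 5 − 11 − 4 − 15 − 13 − 6 − 1)/9 = -6.3333
Σ(x_t−x̄)(x_{t+3}−x̄) = (-24.8889) + (12.4444) + (-11.5556) + (31.1111) + (0.7778) + (-46.2222) = -38.3333
Denominator Σ(x_t−x̄)² = 234.0000
r_3 = -38.3333 / 234.0000 = -0.164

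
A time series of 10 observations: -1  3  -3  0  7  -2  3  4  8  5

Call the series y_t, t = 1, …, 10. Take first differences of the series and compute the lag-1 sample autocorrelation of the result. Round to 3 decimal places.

First differences Δy: 4, -6, 3, 7, -9, 5, 1, 4, -3
Mean of differences = 0.6667
Numerator Σ(Δy_t−Δȳ)(Δy_{t+1}−Δȳ) = -135.7778
Denominator Σ(Δy_t−Δȳ)² = 238.0000
r_1(Δy) = -135.7778 / 238.0000 = -0.570

-0.570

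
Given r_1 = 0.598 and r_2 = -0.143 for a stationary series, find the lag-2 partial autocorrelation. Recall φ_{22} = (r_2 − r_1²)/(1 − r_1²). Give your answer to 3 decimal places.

-0.779

φ_{22} = (r_2 − r_1²) / (1 − r_1²)
r_1² = (0.598)² = 0.357604
Numerator = -0.143 − 0.3576 = -0.5006; denominator = 1 − 0.3576 = 0.6424
φ_{22} = -0.5006 / 0.6424 = -0.779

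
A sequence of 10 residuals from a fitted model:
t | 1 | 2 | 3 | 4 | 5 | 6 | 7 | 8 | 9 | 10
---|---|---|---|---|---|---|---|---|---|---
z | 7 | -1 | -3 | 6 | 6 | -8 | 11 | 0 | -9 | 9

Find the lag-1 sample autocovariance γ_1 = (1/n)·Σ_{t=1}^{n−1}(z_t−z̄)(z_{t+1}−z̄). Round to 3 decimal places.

-20.984

Mean z̄ = (7 − 1 − 3 + 6 + 6 − 8 + 11 + 0 − 9 + 9)/10 = 1.8000
Σ_{t=1}^{9}(z_t−z̄)(z_{t+1}−z̄) = -209.8400
γ_1 = -209.8400 / 10 = -20.984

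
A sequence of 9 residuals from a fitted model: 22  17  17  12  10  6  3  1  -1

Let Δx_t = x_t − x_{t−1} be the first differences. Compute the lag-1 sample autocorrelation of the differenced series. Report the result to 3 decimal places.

First differences Δx: -5, 0, -5, -2, -4, -3, -2, -2
Mean of differences = -2.8750
Numerator Σ(Δx_t−Δx̄)(Δx_{t+1}−Δx̄) = -14.2656
Denominator Σ(Δx_t−Δx̄)² = 20.8750
r_1(Δx) = -14.2656 / 20.8750 = -0.683

-0.683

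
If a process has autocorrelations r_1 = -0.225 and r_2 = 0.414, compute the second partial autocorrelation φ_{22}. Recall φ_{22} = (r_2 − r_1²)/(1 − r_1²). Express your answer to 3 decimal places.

φ_{22} = (r_2 − r_1²) / (1 − r_1²)
r_1² = (-0.225)² = 0.050625
Numerator = 0.414 − 0.0506 = 0.3634; denominator = 1 − 0.0506 = 0.9494
φ_{22} = 0.3634 / 0.9494 = 0.383

0.383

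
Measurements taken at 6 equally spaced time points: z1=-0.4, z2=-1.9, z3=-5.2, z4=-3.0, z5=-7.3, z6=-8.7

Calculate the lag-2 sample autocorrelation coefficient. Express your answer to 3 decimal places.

-0.066

Mean z̄ = (-0.4 − 1.9 − 5.2 − 3.0 − 7.3 − 8.7)/6 = -4.4167
Σ(z_t−z̄)(z_{t+2}−z̄) = (-3.1464) + (3.5653) + (2.2586) + (-6.0681) = -3.3906
Denominator Σ(z_t−z̄)² = 51.7483
r_2 = -3.3906 / 51.7483 = -0.066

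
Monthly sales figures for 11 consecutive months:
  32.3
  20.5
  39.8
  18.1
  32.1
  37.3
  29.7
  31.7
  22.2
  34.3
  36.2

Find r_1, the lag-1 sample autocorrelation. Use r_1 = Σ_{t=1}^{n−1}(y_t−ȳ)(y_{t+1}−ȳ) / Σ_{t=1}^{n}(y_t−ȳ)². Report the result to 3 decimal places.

-0.515

Mean ȳ = (32.3 + 20.5 + 39.8 + 18.1 + 32.1 + 37.3 + 29.7 + 31.7 + 22.2 + 34.3 + 36.2)/11 = 30.3818
Numerator Σ_{t=1}^{10}(y_t−ȳ)(y_{t+1}−ȳ) = -262.5740
Denominator Σ(y_t−ȳ)² = 510.0364
r_1 = -262.5740 / 510.0364 = -0.515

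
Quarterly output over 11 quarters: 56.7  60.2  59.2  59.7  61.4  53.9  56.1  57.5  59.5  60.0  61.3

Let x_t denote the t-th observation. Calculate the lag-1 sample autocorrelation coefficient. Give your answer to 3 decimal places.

0.128

Mean x̄ = (56.7 + 60.2 + 59.2 + 59.7 + 61.4 + 53.9 + 56.1 + 57.5 + 59.5 + 60.0 + 61.3)/11 = 58.6818
Numerator Σ_{t=1}^{10}(x_t−x̄)(x_{t+1}−x̄) = 7.0351
Denominator Σ(x_t−x̄)² = 55.1164
r_1 = 7.0351 / 55.1164 = 0.128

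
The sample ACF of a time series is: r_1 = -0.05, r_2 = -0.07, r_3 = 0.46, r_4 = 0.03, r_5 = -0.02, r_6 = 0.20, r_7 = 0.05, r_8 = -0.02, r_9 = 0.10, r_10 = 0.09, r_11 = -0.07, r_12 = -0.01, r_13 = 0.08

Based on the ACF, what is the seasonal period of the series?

3

The largest autocorrelation is r_3 = 0.46, with a weaker echo at lag 6 (0.20); the remaining lags stay at or below 0.10.
The dominant spike at lag 3 indicates a seasonal period of 3.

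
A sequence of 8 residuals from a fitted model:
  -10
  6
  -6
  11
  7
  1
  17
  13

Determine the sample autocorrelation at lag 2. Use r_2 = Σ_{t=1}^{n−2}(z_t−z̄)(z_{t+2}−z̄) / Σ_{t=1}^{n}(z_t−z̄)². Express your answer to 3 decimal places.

0.190

Mean z̄ = (-10 + 6 − 6 + 11 + 7 + 1 + 17 + 13)/8 = 4.8750
Deviations from mean: -14.8750, 1.1250, -10.8750, 6.1250, 2.1250, -3.8750, 12.1250, 8.1250
Σ(z_t−z̄)(z_{t+2}−z̄) = (161.7656) + (6.8906) + (-23.1094) + (-23.7344) + (25.7656) + (-31.4844) = 116.0938
Denominator Σ(z_t−z̄)² = 610.8750
r_2 = 116.0938 / 610.8750 = 0.190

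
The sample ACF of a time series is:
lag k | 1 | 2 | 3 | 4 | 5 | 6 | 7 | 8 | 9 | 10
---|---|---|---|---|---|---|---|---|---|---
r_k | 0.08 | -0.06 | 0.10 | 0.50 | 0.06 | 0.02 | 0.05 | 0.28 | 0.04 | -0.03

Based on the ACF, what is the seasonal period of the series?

4

The largest autocorrelation is r_4 = 0.50, with a weaker echo at lag 8 (0.28); the remaining lags stay at or below 0.10.
The dominant spike at lag 4 indicates a seasonal period of 4.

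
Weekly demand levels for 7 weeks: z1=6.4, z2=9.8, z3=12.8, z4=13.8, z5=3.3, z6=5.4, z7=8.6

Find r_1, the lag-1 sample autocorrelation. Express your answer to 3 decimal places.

Mean z̄ = (6.4 + 9.8 + 12.8 + 13.8 + 3.3 + 5.4 + 8.6)/7 = 8.5857
Deviations from mean: -2.1857, 1.2143, 4.2143, 5.2143, -5.2857, -3.1857, 0.0143
Numerator Σ_{t=1}^{6}(z_t−z̄)(z_{t+1}−z̄) = 13.6698
Denominator Σ(z_t−z̄)² = 89.2886
r_1 = 13.6698 / 89.2886 = 0.153

0.153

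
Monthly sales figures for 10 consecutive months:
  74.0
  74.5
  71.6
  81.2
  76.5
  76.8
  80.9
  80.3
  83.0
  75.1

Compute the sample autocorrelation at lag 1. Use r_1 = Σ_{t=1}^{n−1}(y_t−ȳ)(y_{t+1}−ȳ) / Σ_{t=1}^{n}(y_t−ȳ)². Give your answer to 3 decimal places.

Mean ȳ = (74.0 + 74.5 + 71.6 + 81.2 + 76.5 + 76.8 + 80.9 + 80.3 + 83.0 + 75.1)/10 = 77.3900
Numerator Σ_{t=1}^{9}(y_t−ȳ)(y_{t+1}−ȳ) = 13.2259
Denominator Σ(y_t−ȳ)² = 126.5290
r_1 = 13.2259 / 126.5290 = 0.105

0.105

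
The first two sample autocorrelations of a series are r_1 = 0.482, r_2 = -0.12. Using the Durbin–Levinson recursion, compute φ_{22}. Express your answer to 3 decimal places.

-0.459

φ_{22} = (r_2 − r_1²) / (1 − r_1²)
r_1² = (0.482)² = 0.232324
Numerator = -0.12 − 0.2323 = -0.3523; denominator = 1 − 0.2323 = 0.7677
φ_{22} = -0.3523 / 0.7677 = -0.459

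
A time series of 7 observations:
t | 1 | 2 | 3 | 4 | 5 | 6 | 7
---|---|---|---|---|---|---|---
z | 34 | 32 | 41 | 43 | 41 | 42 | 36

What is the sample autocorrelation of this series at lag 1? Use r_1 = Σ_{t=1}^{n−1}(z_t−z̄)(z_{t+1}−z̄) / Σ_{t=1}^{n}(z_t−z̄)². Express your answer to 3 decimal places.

Mean z̄ = (34 + 32 + 41 + 43 + 41 + 42 + 36)/7 = 38.4286
Numerator Σ_{t=1}^{6}(z_t−z̄)(z_{t+1}−z̄) = 35.9592
Denominator Σ(z_t−z̄)² = 113.7143
r_1 = 35.9592 / 113.7143 = 0.316

0.316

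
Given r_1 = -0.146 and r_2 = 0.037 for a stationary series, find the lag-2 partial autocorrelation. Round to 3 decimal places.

0.016

φ_{22} = (r_2 − r_1²) / (1 − r_1²)
r_1² = (-0.146)² = 0.021316
Numerator = 0.037 − 0.0213 = 0.0157; denominator = 1 − 0.0213 = 0.9787
φ_{22} = 0.0157 / 0.9787 = 0.016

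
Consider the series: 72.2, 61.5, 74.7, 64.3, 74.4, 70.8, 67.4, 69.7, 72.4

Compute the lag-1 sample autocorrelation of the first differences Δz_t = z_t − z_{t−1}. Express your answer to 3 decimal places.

-0.764

First differences Δz: -10.7, 13.2, -10.4, 10.1, -3.6, -3.4, 2.3, 2.7
Mean of differences = 0.0250
Numerator Σ(Δz_t−Δz̄)(Δz_{t+1}−Δz̄) = -409.4956
Denominator Σ(Δz_t−Δz̄)² = 535.9950
r_1(Δz) = -409.4956 / 535.9950 = -0.764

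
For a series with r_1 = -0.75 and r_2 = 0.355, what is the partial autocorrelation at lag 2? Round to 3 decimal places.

φ_{22} = (r_2 − r_1²) / (1 − r_1²)
r_1² = (-0.75)² = 0.5625
Numerator = 0.355 − 0.5625 = -0.2075; denominator = 1 − 0.5625 = 0.4375
φ_{22} = -0.2075 / 0.4375 = -0.474

-0.474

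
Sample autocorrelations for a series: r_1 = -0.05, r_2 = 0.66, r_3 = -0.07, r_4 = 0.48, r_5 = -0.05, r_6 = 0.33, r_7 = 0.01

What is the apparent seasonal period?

The largest autocorrelation is r_2 = 0.66, with weaker echoes at lags 4 (0.48) and 6 (0.33); the remaining lags stay at or below 0.01.
The dominant spike at lag 2 indicates a seasonal period of 2.

2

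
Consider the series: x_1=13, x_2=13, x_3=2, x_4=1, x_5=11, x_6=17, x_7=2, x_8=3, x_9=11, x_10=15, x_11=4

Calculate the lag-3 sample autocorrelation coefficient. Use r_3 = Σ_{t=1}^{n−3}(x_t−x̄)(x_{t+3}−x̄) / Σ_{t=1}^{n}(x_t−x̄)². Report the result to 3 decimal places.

-0.112

Mean x̄ = (13 + 13 + 2 + 1 + 11 + 17 + 2 + 3 + 11 + 15 + 4)/11 = 8.3636
Numerator Σ_{t=1}^{8}(x_t−x̄)(x_{t+3}−x̄) = -40.2149
Denominator Σ(x_t−x̄)² = 358.5455
r_3 = -40.2149 / 358.5455 = -0.112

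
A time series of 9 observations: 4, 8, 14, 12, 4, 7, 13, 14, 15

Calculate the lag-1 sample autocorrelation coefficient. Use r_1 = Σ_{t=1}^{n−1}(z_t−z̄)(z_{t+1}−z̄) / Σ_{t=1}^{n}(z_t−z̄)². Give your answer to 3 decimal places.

Mean z̄ = (4 + 8 + 14 + 12 + 4 + 7 + 13 + 14 + 15)/9 = 10.1111
Numerator Σ_{t=1}^{8}(z_t−z̄)(z_{t+1}−z̄) = 40.7654
Denominator Σ(z_t−z̄)² = 154.8889
r_1 = 40.7654 / 154.8889 = 0.263

0.263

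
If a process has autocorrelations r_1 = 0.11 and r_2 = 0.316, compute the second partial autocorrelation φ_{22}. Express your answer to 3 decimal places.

0.308

φ_{22} = (r_2 − r_1²) / (1 − r_1²)
r_1² = (0.11)² = 0.0121
Numerator = 0.316 − 0.0121 = 0.3039; denominator = 1 − 0.0121 = 0.9879
φ_{22} = 0.3039 / 0.9879 = 0.308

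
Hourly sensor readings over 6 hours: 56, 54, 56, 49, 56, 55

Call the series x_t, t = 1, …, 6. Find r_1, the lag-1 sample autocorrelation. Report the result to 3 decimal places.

-0.476

Mean x̄ = (56 + 54 + 56 + 49 + 56 + 55)/6 = 54.3333
Deviations from mean: 1.6667, -0.3333, 1.6667, -5.3333, 1.6667, 0.6667
Σ(x_t−x̄)(x_{t+1}−x̄) = (-0.5556) + (-0.5556) + (-8.8889) + (-8.8889) + (1.1111) = -17.7778
Denominator Σ(x_t−x̄)² = 37.3333
r_1 = -17.7778 / 37.3333 = -0.476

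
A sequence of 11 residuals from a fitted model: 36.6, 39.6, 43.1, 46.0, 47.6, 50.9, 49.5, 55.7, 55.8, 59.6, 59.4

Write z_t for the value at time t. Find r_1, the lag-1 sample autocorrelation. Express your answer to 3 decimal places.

0.699

Mean z̄ = (36.6 + 39.6 + 43.1 + 46.0 + 47.6 + 50.9 + 49.5 + 55.7 + 55.8 + 59.6 + 59.4)/11 = 49.4364
Numerator Σ_{t=1}^{10}(z_t−z̄)(z_{t+1}−z̄) = 420.2823
Denominator Σ(z_t−z̄)² = 601.3055
r_1 = 420.2823 / 601.3055 = 0.699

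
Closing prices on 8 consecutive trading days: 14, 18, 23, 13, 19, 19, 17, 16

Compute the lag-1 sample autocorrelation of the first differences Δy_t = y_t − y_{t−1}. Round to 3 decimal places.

First differences Δy: 4, 5, -10, 6, 0, -2, -1
Mean of differences = 0.2857
Numerator Σ(Δy_t−Δȳ)(Δy_{t+1}−Δȳ) = -87.7959
Denominator Σ(Δy_t−Δȳ)² = 181.4286
r_1(Δy) = -87.7959 / 181.4286 = -0.484

-0.484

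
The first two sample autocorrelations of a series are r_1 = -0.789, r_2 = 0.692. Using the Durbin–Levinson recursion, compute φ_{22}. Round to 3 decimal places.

0.184

φ_{22} = (r_2 − r_1²) / (1 − r_1²)
r_1² = (-0.789)² = 0.622521
Numerator = 0.692 − 0.6225 = 0.0695; denominator = 1 − 0.6225 = 0.3775
φ_{22} = 0.0695 / 0.3775 = 0.184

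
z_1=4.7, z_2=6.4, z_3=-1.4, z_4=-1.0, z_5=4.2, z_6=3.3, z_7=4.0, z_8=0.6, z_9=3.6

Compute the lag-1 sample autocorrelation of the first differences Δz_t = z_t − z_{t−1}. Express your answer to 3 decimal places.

First differences Δz: 1.7, -7.8, 0.4, 5.2, -0.9, 0.7, -3.4, 3.0
Mean of differences = -0.1375
Numerator Σ(Δz_t−Δz̄)(Δz_{t+1}−Δz̄) = -33.0064
Denominator Σ(Δz_t−Δz̄)² = 112.6388
r_1(Δz) = -33.0064 / 112.6388 = -0.293

-0.293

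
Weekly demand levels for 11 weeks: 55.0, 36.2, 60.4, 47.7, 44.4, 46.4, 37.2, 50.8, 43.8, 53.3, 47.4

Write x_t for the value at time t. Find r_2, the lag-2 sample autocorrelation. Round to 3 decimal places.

Mean x̄ = (55.0 + 36.2 + 60.4 + 47.7 + 44.4 + 46.4 + 37.2 + 50.8 + 43.8 + 53.3 + 47.4)/11 = 47.5091
Numerator Σ_{t=1}^{9}(x_t−x̄)(x_{t+2}−x̄) = 140.2162
Denominator Σ(x_t−x̄)² = 525.5291
r_2 = 140.2162 / 525.5291 = 0.267

0.267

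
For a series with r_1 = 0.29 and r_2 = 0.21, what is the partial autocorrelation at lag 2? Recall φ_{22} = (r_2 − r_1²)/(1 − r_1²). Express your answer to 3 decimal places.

0.137

φ_{22} = (r_2 − r_1²) / (1 − r_1²)
r_1² = (0.29)² = 0.0841
Numerator = 0.21 − 0.0841 = 0.1259; denominator = 1 − 0.0841 = 0.9159
φ_{22} = 0.1259 / 0.9159 = 0.137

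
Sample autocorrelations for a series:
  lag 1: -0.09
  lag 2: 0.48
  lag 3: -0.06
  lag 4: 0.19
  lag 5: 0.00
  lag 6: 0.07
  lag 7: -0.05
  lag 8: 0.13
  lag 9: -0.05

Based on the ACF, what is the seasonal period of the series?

2

The largest autocorrelation is r_2 = 0.48, with a weaker echo at lag 4 (0.19); the remaining lags stay at or below 0.13.
The dominant spike at lag 2 indicates a seasonal period of 2.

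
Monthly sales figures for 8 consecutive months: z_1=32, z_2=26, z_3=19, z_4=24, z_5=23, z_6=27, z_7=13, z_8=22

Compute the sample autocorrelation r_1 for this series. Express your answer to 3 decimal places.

-0.079

Mean z̄ = (32 + 26 + 19 + 24 + 23 + 27 + 13 + 22)/8 = 23.2500
Deviations from mean: 8.7500, 2.7500, -4.2500, 0.7500, -0.2500, 3.7500, -10.2500, -1.2500
Σ(z_t−z̄)(z_{t+1}−z̄) = (24.0625) + (-11.6875) + (-3.1875) + (-0.1875) + (-0.9375) + (-38.4375) + (12.8125) = -17.5625
Denominator Σ(z_t−z̄)² = 223.5000
r_1 = -17.5625 / 223.5000 = -0.079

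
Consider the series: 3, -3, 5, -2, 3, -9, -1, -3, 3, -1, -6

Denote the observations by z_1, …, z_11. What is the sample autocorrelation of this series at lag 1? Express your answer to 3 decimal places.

-0.385

Mean z̄ = (3 − 3 + 5 − 2 + 3 − 9 − 1 − 3 + 3 − 1 − 6)/11 = -1.0000
Numerator Σ_{t=1}^{10}(z_t−z̄)(z_{t+1}−z̄) = -70.0000
Denominator Σ(z_t−z̄)² = 182.0000
r_1 = -70.0000 / 182.0000 = -0.385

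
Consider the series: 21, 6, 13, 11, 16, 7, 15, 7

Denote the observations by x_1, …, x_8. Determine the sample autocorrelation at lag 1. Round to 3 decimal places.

Mean x̄ = (21 + 6 + 13 + 11 + 16 + 7 + 15 + 7)/8 = 12.0000
Deviations from mean: 9.0000, -6.0000, 1.0000, -1.0000, 4.0000, -5.0000, 3.0000, -5.0000
Numerator Σ_{t=1}^{7}(x_t−x̄)(x_{t+1}−x̄) = -115.0000
Denominator Σ(x_t−x̄)² = 194.0000
r_1 = -115.0000 / 194.0000 = -0.593

-0.593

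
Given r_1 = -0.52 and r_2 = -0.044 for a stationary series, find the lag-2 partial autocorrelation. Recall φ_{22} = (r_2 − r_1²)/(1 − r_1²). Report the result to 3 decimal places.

φ_{22} = (r_2 − r_1²) / (1 − r_1²)
r_1² = (-0.52)² = 0.2704
Numerator = -0.044 − 0.2704 = -0.3144; denominator = 1 − 0.2704 = 0.7296
φ_{22} = -0.3144 / 0.7296 = -0.431

-0.431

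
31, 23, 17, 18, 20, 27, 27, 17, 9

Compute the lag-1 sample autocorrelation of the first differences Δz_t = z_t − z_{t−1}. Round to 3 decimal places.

First differences Δz: -8, -6, 1, 2, 7, 0, -10, -8
Mean of differences = -2.7500
Numerator Σ(Δz_t−Δz̄)(Δz_{t+1}−Δz̄) = 113.9375
Denominator Σ(Δz_t−Δz̄)² = 257.5000
r_1(Δz) = 113.9375 / 257.5000 = 0.442

0.442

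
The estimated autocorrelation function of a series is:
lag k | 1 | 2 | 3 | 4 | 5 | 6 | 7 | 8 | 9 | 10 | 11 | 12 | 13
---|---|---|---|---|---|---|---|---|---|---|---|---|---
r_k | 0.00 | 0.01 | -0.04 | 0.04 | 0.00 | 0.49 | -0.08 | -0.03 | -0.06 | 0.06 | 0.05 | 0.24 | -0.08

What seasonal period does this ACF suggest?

6

The largest autocorrelation is r_6 = 0.49, with a weaker echo at lag 12 (0.24); the remaining lags stay at or below 0.06.
The dominant spike at lag 6 indicates a seasonal period of 6.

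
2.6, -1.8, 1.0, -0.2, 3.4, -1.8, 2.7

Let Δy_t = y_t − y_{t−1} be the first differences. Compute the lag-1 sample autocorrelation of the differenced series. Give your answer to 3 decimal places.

First differences Δy: -4.4, 2.8, -1.2, 3.6, -5.2, 4.5
Mean of differences = 0.0167
Numerator Σ(Δy_t−Δȳ)(Δy_{t+1}−Δȳ) = -62.1203
Denominator Σ(Δy_t−Δȳ)² = 88.8883
r_1(Δy) = -62.1203 / 88.8883 = -0.699

-0.699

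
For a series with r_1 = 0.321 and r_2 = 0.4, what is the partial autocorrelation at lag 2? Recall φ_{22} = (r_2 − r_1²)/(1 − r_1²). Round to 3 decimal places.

φ_{22} = (r_2 − r_1²) / (1 − r_1²)
r_1² = (0.321)² = 0.103041
Numerator = 0.4 − 0.1030 = 0.2970; denominator = 1 − 0.1030 = 0.8970
φ_{22} = 0.2970 / 0.8970 = 0.331

0.331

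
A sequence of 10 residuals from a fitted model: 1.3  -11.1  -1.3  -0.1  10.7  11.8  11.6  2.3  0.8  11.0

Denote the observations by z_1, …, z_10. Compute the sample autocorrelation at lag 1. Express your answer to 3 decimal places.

Mean z̄ = (1.3 − 11.1 − 1.3 − 0.1 + 10.7 + 11.8 + 11.6 + 2.3 + 0.8 + 11.0)/10 = 3.7000
Numerator Σ_{t=1}^{9}(z_t−z̄)(z_{t+1}−z̄) = 194.4400
Denominator Σ(z_t−z̄)² = 504.9200
r_1 = 194.4400 / 504.9200 = 0.385

0.385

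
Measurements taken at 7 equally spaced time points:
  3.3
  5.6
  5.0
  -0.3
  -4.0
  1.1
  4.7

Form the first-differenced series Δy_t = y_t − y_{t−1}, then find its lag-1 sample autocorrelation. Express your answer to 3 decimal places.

0.254

First differences Δy: 2.3, -0.6, -5.3, -3.7, 5.1, 3.6
Mean of differences = 0.2333
Numerator Σ(Δy_t−Δȳ)(Δy_{t+1}−Δȳ) = 21.8956
Denominator Σ(Δy_t−Δȳ)² = 86.0733
r_1(Δy) = 21.8956 / 86.0733 = 0.254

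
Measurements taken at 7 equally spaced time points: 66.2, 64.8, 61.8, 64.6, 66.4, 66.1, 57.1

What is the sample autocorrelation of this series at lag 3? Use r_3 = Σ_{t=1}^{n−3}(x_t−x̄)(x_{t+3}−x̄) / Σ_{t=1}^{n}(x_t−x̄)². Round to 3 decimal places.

-0.080

Mean x̄ = (66.2 + 64.8 + 61.8 + 64.6 + 66.4 + 66.1 + 57.1)/7 = 63.8571
Deviations from mean: 2.3429, 0.9429, -2.0571, 0.7429, 2.5429, 2.2429, -6.7571
Σ(x_t−x̄)(x_{t+3}−x̄) = (1.7404) + (2.3976) + (-4.6139) + (-5.0196) = -5.4955
Denominator Σ(x_t−x̄)² = 68.3171
r_3 = -5.4955 / 68.3171 = -0.080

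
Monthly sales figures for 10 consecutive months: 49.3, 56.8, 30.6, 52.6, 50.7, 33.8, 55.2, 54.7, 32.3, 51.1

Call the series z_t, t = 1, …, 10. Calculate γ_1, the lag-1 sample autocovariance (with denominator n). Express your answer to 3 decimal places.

Mean z̄ = (49.3 + 56.8 + 30.6 + 52.6 + 50.7 + 33.8 + 55.2 + 54.7 + 32.3 + 51.1)/10 = 46.7100
Σ_{t=1}^{9}(z_t−z̄)(z_{t+1}−z̄) = -479.4811
γ_1 = -479.4811 / 10 = -47.948

-47.948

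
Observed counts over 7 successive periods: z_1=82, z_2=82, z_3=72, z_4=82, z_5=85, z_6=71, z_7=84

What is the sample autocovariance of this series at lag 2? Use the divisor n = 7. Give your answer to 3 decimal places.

-7.207

Mean z̄ = (82 + 82 + 72 + 82 + 85 + 71 + 84)/7 = 79.7143
Deviations: 2.2857, 2.2857, -7.7143, 2.2857, 5.2857, -8.7143, 4.2857
Σ_{t=1}^{5}(z_t−z̄)(z_{t+2}−z̄) = -50.4490
γ_2 = -50.4490 / 7 = -7.207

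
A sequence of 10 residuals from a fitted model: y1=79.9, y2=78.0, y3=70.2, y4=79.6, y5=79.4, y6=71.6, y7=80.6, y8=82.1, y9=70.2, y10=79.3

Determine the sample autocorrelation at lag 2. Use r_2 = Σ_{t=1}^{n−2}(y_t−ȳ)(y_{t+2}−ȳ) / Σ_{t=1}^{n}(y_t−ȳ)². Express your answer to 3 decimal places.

-0.422

Mean ȳ = (79.9 + 78.0 + 70.2 + 79.6 + 79.4 + 71.6 + 80.6 + 82.1 + 70.2 + 79.3)/10 = 77.0900
Numerator Σ_{t=1}^{8}(y_t−ȳ)(y_{t+2}−ȳ) = -79.2812
Denominator Σ(y_t−ȳ)² = 187.7490
r_2 = -79.2812 / 187.7490 = -0.422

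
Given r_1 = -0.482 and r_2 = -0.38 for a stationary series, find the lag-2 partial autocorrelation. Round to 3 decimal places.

φ_{22} = (r_2 − r_1²) / (1 − r_1²)
r_1² = (-0.482)² = 0.232324
Numerator = -0.38 − 0.2323 = -0.6123; denominator = 1 − 0.2323 = 0.7677
φ_{22} = -0.6123 / 0.7677 = -0.798

-0.798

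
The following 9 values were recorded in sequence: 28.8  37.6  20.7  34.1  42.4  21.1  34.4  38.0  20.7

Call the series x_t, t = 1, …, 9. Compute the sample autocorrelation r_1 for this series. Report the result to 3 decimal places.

-0.488

Mean x̄ = (28.8 + 37.6 + 20.7 + 34.1 + 42.4 + 21.1 + 34.4 + 38.0 + 20.7)/9 = 30.8667
Numerator Σ_{t=1}^{8}(x_t−x̄)(x_{t+1}−x̄) = -272.4211
Denominator Σ(x_t−x̄)² = 558.5600
r_1 = -272.4211 / 558.5600 = -0.488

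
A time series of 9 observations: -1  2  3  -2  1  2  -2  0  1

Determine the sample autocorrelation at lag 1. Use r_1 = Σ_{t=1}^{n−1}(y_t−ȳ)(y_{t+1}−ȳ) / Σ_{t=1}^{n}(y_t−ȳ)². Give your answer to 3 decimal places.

-0.304

Mean ȳ = (-1 + 2 + 3 − 2 + 1 + 2 − 2 + 0 + 1)/9 = 0.4444
Numerator Σ_{t=1}^{8}(y_t−ȳ)(y_{t+1}−ȳ) = -7.9753
Denominator Σ(y_t−ȳ)² = 26.2222
r_1 = -7.9753 / 26.2222 = -0.304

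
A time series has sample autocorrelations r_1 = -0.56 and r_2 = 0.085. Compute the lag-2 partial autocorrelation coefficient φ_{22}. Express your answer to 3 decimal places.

-0.333

φ_{22} = (r_2 − r_1²) / (1 − r_1²)
r_1² = (-0.56)² = 0.3136
Numerator = 0.085 − 0.3136 = -0.2286; denominator = 1 − 0.3136 = 0.6864
φ_{22} = -0.2286 / 0.6864 = -0.333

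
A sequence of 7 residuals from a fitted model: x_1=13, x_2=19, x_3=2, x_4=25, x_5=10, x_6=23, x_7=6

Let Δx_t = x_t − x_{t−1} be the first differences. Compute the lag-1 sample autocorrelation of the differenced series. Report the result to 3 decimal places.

First differences Δx: 6, -17, 23, -15, 13, -17
Mean of differences = -1.1667
Numerator Σ(Δx_t−Δx̄)(Δx_{t+1}−Δx̄) = -1250.6944
Denominator Σ(Δx_t−Δx̄)² = 1528.8333
r_1(Δx) = -1250.6944 / 1528.8333 = -0.818

-0.818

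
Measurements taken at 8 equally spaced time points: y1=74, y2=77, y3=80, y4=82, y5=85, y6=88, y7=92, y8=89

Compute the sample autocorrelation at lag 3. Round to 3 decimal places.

Mean ȳ = (74 + 77 + 80 + 82 + 85 + 88 + 92 + 89)/8 = 83.3750
Σ(y_t−ȳ)(y_{t+3}−ȳ) = (12.8906) + (-10.3594) + (-15.6094) + (-11.8594) + (9.1406) = -15.7969
Denominator Σ(y_t−ȳ)² = 271.8750
r_3 = -15.7969 / 271.8750 = -0.058

-0.058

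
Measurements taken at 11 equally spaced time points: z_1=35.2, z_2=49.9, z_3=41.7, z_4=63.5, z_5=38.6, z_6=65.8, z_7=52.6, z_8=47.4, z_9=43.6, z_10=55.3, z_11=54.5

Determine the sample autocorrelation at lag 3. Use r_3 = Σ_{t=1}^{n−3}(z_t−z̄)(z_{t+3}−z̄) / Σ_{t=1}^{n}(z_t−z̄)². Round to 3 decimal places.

-0.379

Mean z̄ = (35.2 + 49.9 + 41.7 + 63.5 + 38.6 + 65.8 + 52.6 + 47.4 + 43.6 + 55.3 + 54.5)/11 = 49.8273
Numerator Σ_{t=1}^{8}(z_t−z̄)(z_{t+3}−z̄) = -361.0977
Denominator Σ(z_t−z̄)² = 952.2818
r_3 = -361.0977 / 952.2818 = -0.379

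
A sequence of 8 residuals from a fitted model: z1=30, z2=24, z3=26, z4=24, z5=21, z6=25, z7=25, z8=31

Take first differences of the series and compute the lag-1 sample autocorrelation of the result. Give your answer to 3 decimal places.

-0.211

First differences Δz: -6, 2, -2, -3, 4, 0, 6
Mean of differences = 0.1429
Numerator Σ(Δz_t−Δz̄)(Δz_{t+1}−Δz̄) = -22.1633
Denominator Σ(Δz_t−Δz̄)² = 104.8571
r_1(Δz) = -22.1633 / 104.8571 = -0.211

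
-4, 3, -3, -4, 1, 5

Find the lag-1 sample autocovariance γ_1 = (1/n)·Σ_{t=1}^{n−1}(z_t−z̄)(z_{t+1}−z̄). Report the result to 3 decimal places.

-1.519

Mean z̄ = (-4 + 3 − 3 − 4 + 1 + 5)/6 = -0.3333
Σ_{t=1}^{5}(z_t−z̄)(z_{t+1}−z̄) = -9.1111
γ_1 = -9.1111 / 6 = -1.519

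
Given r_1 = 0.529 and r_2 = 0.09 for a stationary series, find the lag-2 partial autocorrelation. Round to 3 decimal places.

φ_{22} = (r_2 − r_1²) / (1 − r_1²)
r_1² = (0.529)² = 0.279841
Numerator = 0.09 − 0.2798 = -0.1898; denominator = 1 − 0.2798 = 0.7202
φ_{22} = -0.1898 / 0.7202 = -0.264

-0.264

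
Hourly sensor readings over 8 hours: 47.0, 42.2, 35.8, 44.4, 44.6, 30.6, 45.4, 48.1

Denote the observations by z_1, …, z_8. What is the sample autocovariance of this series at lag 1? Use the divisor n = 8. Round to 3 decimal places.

Mean z̄ = (47.0 + 42.2 + 35.8 + 44.4 + 44.6 + 30.6 + 45.4 + 48.1)/8 = 42.2625
Deviations: 4.7375, -0.0625, -6.4625, 2.1375, 2.3375, -11.6625, 3.1375, 5.8375
Σ_{t=1}^{7}(z_t−z̄)(z_{t+1}−z̄) = -54.2464
γ_1 = -54.2464 / 8 = -6.781

-6.781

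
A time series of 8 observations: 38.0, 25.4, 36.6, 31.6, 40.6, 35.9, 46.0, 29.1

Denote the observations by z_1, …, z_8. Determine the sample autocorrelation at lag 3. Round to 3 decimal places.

-0.445

Mean z̄ = (38.0 + 25.4 + 36.6 + 31.6 + 40.6 + 35.9 + 46.0 + 29.1)/8 = 35.4000
Deviations from mean: 2.6000, -10.0000, 1.2000, -3.8000, 5.2000, 0.5000, 10.6000, -6.3000
Σ(z_t−z̄)(z_{t+3}−z̄) = (-9.8800) + (-52.0000) + (0.6000) + (-40.2800) + (-32.7600) = -134.3200
Denominator Σ(z_t−z̄)² = 301.9800
r_3 = -134.3200 / 301.9800 = -0.445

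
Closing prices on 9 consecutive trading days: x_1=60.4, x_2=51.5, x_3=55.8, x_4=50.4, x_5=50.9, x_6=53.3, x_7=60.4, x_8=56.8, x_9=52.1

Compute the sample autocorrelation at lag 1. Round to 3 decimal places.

Mean x̄ = (60.4 + 51.5 + 55.8 + 50.4 + 50.9 + 53.3 + 60.4 + 56.8 + 52.1)/9 = 54.6222
Numerator Σ_{t=1}^{8}(x_t−x̄)(x_{t+1}−x̄) = -6.6016
Denominator Σ(x_t−x̄)² = 122.4356
r_1 = -6.6016 / 122.4356 = -0.054

-0.054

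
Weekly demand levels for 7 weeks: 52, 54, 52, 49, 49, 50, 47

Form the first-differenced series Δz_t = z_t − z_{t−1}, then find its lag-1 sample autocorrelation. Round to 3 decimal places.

-0.220

First differences Δz: 2, -2, -3, 0, 1, -3
Mean of differences = -0.8333
Numerator Σ(Δz_t−Δz̄)(Δz_{t+1}−Δz̄) = -5.0278
Denominator Σ(Δz_t−Δz̄)² = 22.8333
r_1(Δz) = -5.0278 / 22.8333 = -0.220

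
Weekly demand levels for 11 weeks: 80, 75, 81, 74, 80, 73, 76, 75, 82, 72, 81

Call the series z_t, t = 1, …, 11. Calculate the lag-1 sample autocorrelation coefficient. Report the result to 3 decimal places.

Mean z̄ = (80 + 75 + 81 + 74 + 80 + 73 + 76 + 75 + 82 + 72 + 81)/11 = 77.1818
Numerator Σ_{t=1}^{10}(z_t−z̄)(z_{t+1}−z̄) = -95.1240
Denominator Σ(z_t−z̄)² = 133.6364
r_1 = -95.1240 / 133.6364 = -0.712

-0.712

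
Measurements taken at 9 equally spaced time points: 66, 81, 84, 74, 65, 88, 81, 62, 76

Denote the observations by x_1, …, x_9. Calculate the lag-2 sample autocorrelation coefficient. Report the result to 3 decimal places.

Mean x̄ = (66 + 81 + 84 + 74 + 65 + 88 + 81 + 62 + 76)/9 = 75.2222
Numerator Σ_{t=1}^{7}(x_t−x̄)(x_{t+2}−x̄) = -416.8765
Denominator Σ(x_t−x̄)² = 673.5556
r_2 = -416.8765 / 673.5556 = -0.619

-0.619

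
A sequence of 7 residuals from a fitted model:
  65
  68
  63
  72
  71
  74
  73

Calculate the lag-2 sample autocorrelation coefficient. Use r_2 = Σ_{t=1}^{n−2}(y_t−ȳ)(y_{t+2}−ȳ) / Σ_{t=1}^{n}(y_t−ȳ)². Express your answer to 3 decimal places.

Mean ȳ = (65 + 68 + 63 + 72 + 71 + 74 + 73)/7 = 69.4286
Deviations from mean: -4.4286, -1.4286, -6.4286, 2.5714, 1.5714, 4.5714, 3.5714
Numerator Σ_{t=1}^{5}(y_t−ȳ)(y_{t+2}−ȳ) = 32.0612
Denominator Σ(y_t−ȳ)² = 105.7143
r_2 = 32.0612 / 105.7143 = 0.303

0.303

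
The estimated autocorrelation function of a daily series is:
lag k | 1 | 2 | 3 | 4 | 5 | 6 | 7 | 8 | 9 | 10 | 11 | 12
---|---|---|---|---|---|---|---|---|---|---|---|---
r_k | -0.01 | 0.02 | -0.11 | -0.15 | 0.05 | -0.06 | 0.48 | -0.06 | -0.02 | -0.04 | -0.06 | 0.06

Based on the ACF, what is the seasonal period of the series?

7

The largest autocorrelation is r_7 = 0.48; the remaining lags stay at or below 0.06.
The dominant spike at lag 7 indicates a seasonal period of 7.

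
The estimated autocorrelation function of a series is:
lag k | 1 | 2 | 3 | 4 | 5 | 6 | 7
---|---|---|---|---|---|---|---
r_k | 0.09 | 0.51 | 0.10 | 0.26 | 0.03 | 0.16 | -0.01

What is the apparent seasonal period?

2

The largest autocorrelation is r_2 = 0.51, with weaker echoes at lags 4 (0.26) and 6 (0.16); the remaining lags stay at or below 0.10.
The dominant spike at lag 2 indicates a seasonal period of 2.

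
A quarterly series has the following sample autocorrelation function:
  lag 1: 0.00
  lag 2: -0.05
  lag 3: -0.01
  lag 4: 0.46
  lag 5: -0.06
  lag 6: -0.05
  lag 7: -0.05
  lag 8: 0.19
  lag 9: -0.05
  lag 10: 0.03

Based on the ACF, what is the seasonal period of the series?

The largest autocorrelation is r_4 = 0.46, with a weaker echo at lag 8 (0.19); the remaining lags stay at or below 0.03.
The dominant spike at lag 4 indicates a seasonal period of 4.

4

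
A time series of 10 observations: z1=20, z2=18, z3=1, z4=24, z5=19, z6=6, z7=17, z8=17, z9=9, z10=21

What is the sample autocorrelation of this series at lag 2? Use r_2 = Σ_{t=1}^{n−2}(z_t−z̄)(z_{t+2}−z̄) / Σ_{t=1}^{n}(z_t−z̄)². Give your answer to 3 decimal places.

-0.387

Mean z̄ = (20 + 18 + 1 + 24 + 19 + 6 + 17 + 17 + 9 + 21)/10 = 15.2000
Numerator Σ_{t=1}^{8}(z_t−z̄)(z_{t+2}−z̄) = -188.8800
Denominator Σ(z_t−z̄)² = 487.6000
r_2 = -188.8800 / 487.6000 = -0.387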